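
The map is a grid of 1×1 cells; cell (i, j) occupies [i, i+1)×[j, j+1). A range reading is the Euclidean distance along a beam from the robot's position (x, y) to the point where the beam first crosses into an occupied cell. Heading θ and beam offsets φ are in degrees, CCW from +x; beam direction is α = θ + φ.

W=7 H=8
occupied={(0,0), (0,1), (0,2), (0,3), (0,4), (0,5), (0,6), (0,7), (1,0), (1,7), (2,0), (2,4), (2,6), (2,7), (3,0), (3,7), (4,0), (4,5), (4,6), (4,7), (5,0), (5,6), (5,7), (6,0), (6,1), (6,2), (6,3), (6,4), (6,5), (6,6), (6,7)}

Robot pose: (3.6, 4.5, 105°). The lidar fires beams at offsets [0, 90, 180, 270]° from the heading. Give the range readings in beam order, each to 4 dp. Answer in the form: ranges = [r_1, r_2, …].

beam 1: φ=0°, α=105°
  d=(-0.2588,0.9659)  start (3,4)  tX=2.3182 tY=0.5176  stride 1/|dx|=3.8637 1/|dy|=1.0353
    cross y-line → (3,5), t=0.5176
    cross y-line → (3,6), t=1.5529
    cross x-line → (2,6), t=2.3182 (wall)
  → r_1 = 2.3182
beam 2: φ=90°, α=195°
  d=(-0.9659,-0.2588)  start (3,4)  tX=0.6212 tY=1.9319  stride 1/|dx|=1.0353 1/|dy|=3.8637
    cross x-line → (2,4), t=0.6212 (wall)
  → r_2 = 0.6212
beam 3: φ=180°, α=285°
  d=(0.2588,-0.9659)  start (3,4)  tX=1.5455 tY=0.5176  stride 1/|dx|=3.8637 1/|dy|=1.0353
    cross y-line → (3,3), t=0.5176
    cross x-line → (4,3), t=1.5455
    cross y-line → (4,2), t=1.5529
    cross y-line → (4,1), t=2.5882
    cross y-line → (4,0), t=3.6235 (wall)
  → r_3 = 3.6235
beam 4: φ=270°, α=15°
  d=(0.9659,0.2588)  start (3,4)  tX=0.4141 tY=1.9319  stride 1/|dx|=1.0353 1/|dy|=3.8637
    cross x-line → (4,4), t=0.4141
    cross x-line → (5,4), t=1.4494
    cross y-line → (5,5), t=1.9319
    cross x-line → (6,5), t=2.4847 (wall)
  → r_4 = 2.4847

ranges = [2.3182, 0.6212, 3.6235, 2.4847]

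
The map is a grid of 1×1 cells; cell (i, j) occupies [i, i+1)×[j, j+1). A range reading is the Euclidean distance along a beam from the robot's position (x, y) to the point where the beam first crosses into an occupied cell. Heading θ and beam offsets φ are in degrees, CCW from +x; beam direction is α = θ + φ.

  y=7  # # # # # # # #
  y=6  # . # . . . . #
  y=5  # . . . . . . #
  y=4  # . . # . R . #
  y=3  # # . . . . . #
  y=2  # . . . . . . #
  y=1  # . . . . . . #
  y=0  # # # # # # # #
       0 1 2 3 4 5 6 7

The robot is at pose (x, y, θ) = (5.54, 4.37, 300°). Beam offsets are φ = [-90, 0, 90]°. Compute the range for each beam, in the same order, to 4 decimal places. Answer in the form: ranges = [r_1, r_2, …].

beam 1: φ=-90°, α=210°
  direction (-0.8660, -0.5000); cell (5,4); t to first gridline: x 0.6235, y 0.7400 (then +1.1547 / +2.0000)
    (4,4) via x @ 0.6235
    (4,3) via y @ 0.7400
    (3,3) via x @ 1.7782
    (3,2) via y @ 2.7400
    (2,2) via x @ 2.9329
    (1,2) via x @ 4.0876
    (1,1) via y @ 4.7400
    (0,1) via x @ 5.2423  # hit
  → r_1 = 5.2423
beam 2: φ=0°, α=300°
  direction (0.5000, -0.8660); cell (5,4); t to first gridline: x 0.9200, y 0.4272 (then +2.0000 / +1.1547)
    (5,3) via y @ 0.4272
    (6,3) via x @ 0.9200
    (6,2) via y @ 1.5819
    (6,1) via y @ 2.7366
    (7,1) via x @ 2.9200  # hit
  → r_2 = 2.9200
beam 3: φ=90°, α=30°
  direction (0.8660, 0.5000); cell (5,4); t to first gridline: x 0.5312, y 1.2600 (then +1.1547 / +2.0000)
    (6,4) via x @ 0.5312
    (6,5) via y @ 1.2600
    (7,5) via x @ 1.6859  # hit
  → r_3 = 1.6859

ranges = [5.2423, 2.9200, 1.6859]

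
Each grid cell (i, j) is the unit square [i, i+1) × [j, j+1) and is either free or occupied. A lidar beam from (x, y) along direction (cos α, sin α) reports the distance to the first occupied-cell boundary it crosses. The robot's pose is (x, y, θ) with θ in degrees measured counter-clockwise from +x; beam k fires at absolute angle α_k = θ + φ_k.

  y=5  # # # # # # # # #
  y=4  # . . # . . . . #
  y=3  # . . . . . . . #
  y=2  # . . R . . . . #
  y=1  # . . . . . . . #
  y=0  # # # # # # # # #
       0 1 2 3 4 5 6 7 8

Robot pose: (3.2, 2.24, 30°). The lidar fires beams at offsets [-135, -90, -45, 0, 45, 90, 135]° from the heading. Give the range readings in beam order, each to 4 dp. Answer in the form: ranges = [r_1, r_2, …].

beam 1: φ=-135°, α=255°
  d=(-0.2588,-0.9659)  start (3,2)  tX=0.7727 tY=0.2485  stride 1/|dx|=3.8637 1/|dy|=1.0353
    cross y-line → (3,1), t=0.2485
    cross x-line → (2,1), t=0.7727
    cross y-line → (2,0), t=1.2837 (wall)
  → r_1 = 1.2837
beam 2: φ=-90°, α=300°
  d=(0.5000,-0.8660)  start (3,2)  tX=1.6000 tY=0.2771  stride 1/|dx|=2.0000 1/|dy|=1.1547
    cross y-line → (3,1), t=0.2771
    cross y-line → (3,0), t=1.4318 (wall)
  → r_2 = 1.4318
beam 3: φ=-45°, α=345°
  d=(0.9659,-0.2588)  start (3,2)  tX=0.8282 tY=0.9273  stride 1/|dx|=1.0353 1/|dy|=3.8637
    cross x-line → (4,2), t=0.8282
    cross y-line → (4,1), t=0.9273
    cross x-line → (5,1), t=1.8635
    cross x-line → (6,1), t=2.8988
    cross x-line → (7,1), t=3.9340
    cross y-line → (7,0), t=4.7910 (wall)
  → r_3 = 4.7910
beam 4: φ=0°, α=30°
  d=(0.8660,0.5000)  start (3,2)  tX=0.9238 tY=1.5200  stride 1/|dx|=1.1547 1/|dy|=2.0000
    cross x-line → (4,2), t=0.9238
    cross y-line → (4,3), t=1.5200
    cross x-line → (5,3), t=2.0785
    cross x-line → (6,3), t=3.2332
    cross y-line → (6,4), t=3.5200
    cross x-line → (7,4), t=4.3879
    cross y-line → (7,5), t=5.5200 (wall)
  → r_4 = 5.5200
beam 5: φ=45°, α=75°
  d=(0.2588,0.9659)  start (3,2)  tX=3.0910 tY=0.7868  stride 1/|dx|=3.8637 1/|dy|=1.0353
    cross y-line → (3,3), t=0.7868
    cross y-line → (3,4), t=1.8221 (wall)
  → r_5 = 1.8221
beam 6: φ=90°, α=120°
  d=(-0.5000,0.8660)  start (3,2)  tX=0.4000 tY=0.8776  stride 1/|dx|=2.0000 1/|dy|=1.1547
    cross x-line → (2,2), t=0.4000
    cross y-line → (2,3), t=0.8776
    cross y-line → (2,4), t=2.0323
    cross x-line → (1,4), t=2.4000
    cross y-line → (1,5), t=3.1870 (wall)
  → r_6 = 3.1870
beam 7: φ=135°, α=165°
  d=(-0.9659,0.2588)  start (3,2)  tX=0.2071 tY=2.9364  stride 1/|dx|=1.0353 1/|dy|=3.8637
    cross x-line → (2,2), t=0.2071
    cross x-line → (1,2), t=1.2423
    cross x-line → (0,2), t=2.2776 (wall)
  → r_7 = 2.2776

ranges = [1.2837, 1.4318, 4.7910, 5.5200, 1.8221, 3.1870, 2.2776]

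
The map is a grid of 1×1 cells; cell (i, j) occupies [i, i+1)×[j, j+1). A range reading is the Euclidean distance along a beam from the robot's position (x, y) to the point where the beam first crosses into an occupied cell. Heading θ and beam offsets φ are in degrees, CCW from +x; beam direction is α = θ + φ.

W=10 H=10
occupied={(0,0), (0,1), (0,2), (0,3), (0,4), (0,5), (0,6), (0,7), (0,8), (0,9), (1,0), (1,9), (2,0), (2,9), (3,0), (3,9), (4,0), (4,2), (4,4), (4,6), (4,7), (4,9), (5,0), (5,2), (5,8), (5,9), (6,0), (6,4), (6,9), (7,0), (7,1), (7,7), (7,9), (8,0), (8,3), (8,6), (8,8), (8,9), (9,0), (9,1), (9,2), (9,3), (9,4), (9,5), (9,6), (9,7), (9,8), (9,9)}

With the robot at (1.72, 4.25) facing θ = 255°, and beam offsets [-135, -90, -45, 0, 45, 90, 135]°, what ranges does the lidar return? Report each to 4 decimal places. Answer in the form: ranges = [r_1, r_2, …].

ranges = [1.4400, 0.7454, 0.8314, 2.7819, 3.7528, 7.5368, 3.5000]

beam 1: φ=-135°, α=120°
  d=(-0.5000,0.8660)  start (1,4)  tX=1.4400 tY=0.8660  stride 1/|dx|=2.0000 1/|dy|=1.1547
    cross y-line → (1,5), t=0.8660
    cross x-line → (0,5), t=1.4400 (wall)
  → r_1 = 1.4400
beam 2: φ=-90°, α=165°
  d=(-0.9659,0.2588)  start (1,4)  tX=0.7454 tY=2.8978  stride 1/|dx|=1.0353 1/|dy|=3.8637
    cross x-line → (0,4), t=0.7454 (wall)
  → r_2 = 0.7454
beam 3: φ=-45°, α=210°
  d=(-0.8660,-0.5000)  start (1,4)  tX=0.8314 tY=0.5000  stride 1/|dx|=1.1547 1/|dy|=2.0000
    cross y-line → (1,3), t=0.5000
    cross x-line → (0,3), t=0.8314 (wall)
  → r_3 = 0.8314
beam 4: φ=0°, α=255°
  d=(-0.2588,-0.9659)  start (1,4)  tX=2.7819 tY=0.2588  stride 1/|dx|=3.8637 1/|dy|=1.0353
    cross y-line → (1,3), t=0.2588
    cross y-line → (1,2), t=1.2941
    cross y-line → (1,1), t=2.3294
    cross x-line → (0,1), t=2.7819 (wall)
  → r_4 = 2.7819
beam 5: φ=45°, α=300°
  d=(0.5000,-0.8660)  start (1,4)  tX=0.5600 tY=0.2887  stride 1/|dx|=2.0000 1/|dy|=1.1547
    cross y-line → (1,3), t=0.2887
    cross x-line → (2,3), t=0.5600
    cross y-line → (2,2), t=1.4434
    cross x-line → (3,2), t=2.5600
    cross y-line → (3,1), t=2.5981
    cross y-line → (3,0), t=3.7528 (wall)
  → r_5 = 3.7528
beam 6: φ=90°, α=345°
  d=(0.9659,-0.2588)  start (1,4)  tX=0.2899 tY=0.9659  stride 1/|dx|=1.0353 1/|dy|=3.8637
    cross x-line → (2,4), t=0.2899
    cross y-line → (2,3), t=0.9659
    cross x-line → (3,3), t=1.3252
    cross x-line → (4,3), t=2.3604
    cross x-line → (5,3), t=3.3957
    cross x-line → (6,3), t=4.4310
    cross y-line → (6,2), t=4.8296
    cross x-line → (7,2), t=5.4663
    cross x-line → (8,2), t=6.5015
    cross x-line → (9,2), t=7.5368 (wall)
  → r_6 = 7.5368
beam 7: φ=135°, α=30°
  d=(0.8660,0.5000)  start (1,4)  tX=0.3233 tY=1.5000  stride 1/|dx|=1.1547 1/|dy|=2.0000
    cross x-line → (2,4), t=0.3233
    cross x-line → (3,4), t=1.4780
    cross y-line → (3,5), t=1.5000
    cross x-line → (4,5), t=2.6327
    cross y-line → (4,6), t=3.5000 (wall)
  → r_7 = 3.5000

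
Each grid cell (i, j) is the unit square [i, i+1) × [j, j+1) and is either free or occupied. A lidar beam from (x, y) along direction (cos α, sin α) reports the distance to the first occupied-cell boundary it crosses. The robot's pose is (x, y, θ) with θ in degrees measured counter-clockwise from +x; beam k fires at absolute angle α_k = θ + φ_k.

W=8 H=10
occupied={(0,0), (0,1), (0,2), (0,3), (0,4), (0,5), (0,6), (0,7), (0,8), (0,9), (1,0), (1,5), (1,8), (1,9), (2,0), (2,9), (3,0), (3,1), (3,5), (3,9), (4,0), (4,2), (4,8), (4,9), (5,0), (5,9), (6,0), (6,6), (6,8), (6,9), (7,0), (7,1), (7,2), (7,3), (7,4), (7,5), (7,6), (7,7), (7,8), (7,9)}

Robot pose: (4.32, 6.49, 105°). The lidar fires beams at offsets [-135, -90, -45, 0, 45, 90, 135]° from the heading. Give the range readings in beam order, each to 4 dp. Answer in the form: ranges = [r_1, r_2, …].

ranges = [3.0946, 1.7393, 2.8983, 2.5985, 3.0200, 2.4018, 0.6400]

beam 1: φ=-135°, α=330°
  d=(0.8660,-0.5000)  start (4,6)  tX=0.7852 tY=0.9800  stride 1/|dx|=1.1547 1/|dy|=2.0000
    cross x-line → (5,6), t=0.7852
    cross y-line → (5,5), t=0.9800
    cross x-line → (6,5), t=1.9399
    cross y-line → (6,4), t=2.9800
    cross x-line → (7,4), t=3.0946 (wall)
  → r_1 = 3.0946
beam 2: φ=-90°, α=15°
  d=(0.9659,0.2588)  start (4,6)  tX=0.7040 tY=1.9705  stride 1/|dx|=1.0353 1/|dy|=3.8637
    cross x-line → (5,6), t=0.7040
    cross x-line → (6,6), t=1.7393 (wall)
  → r_2 = 1.7393
beam 3: φ=-45°, α=60°
  d=(0.5000,0.8660)  start (4,6)  tX=1.3600 tY=0.5889  stride 1/|dx|=2.0000 1/|dy|=1.1547
    cross y-line → (4,7), t=0.5889
    cross x-line → (5,7), t=1.3600
    cross y-line → (5,8), t=1.7436
    cross y-line → (5,9), t=2.8983 (wall)
  → r_3 = 2.8983
beam 4: φ=0°, α=105°
  d=(-0.2588,0.9659)  start (4,6)  tX=1.2364 tY=0.5280  stride 1/|dx|=3.8637 1/|dy|=1.0353
    cross y-line → (4,7), t=0.5280
    cross x-line → (3,7), t=1.2364
    cross y-line → (3,8), t=1.5633
    cross y-line → (3,9), t=2.5985 (wall)
  → r_4 = 2.5985
beam 5: φ=45°, α=150°
  d=(-0.8660,0.5000)  start (4,6)  tX=0.3695 tY=1.0200  stride 1/|dx|=1.1547 1/|dy|=2.0000
    cross x-line → (3,6), t=0.3695
    cross y-line → (3,7), t=1.0200
    cross x-line → (2,7), t=1.5242
    cross x-line → (1,7), t=2.6789
    cross y-line → (1,8), t=3.0200 (wall)
  → r_5 = 3.0200
beam 6: φ=90°, α=195°
  d=(-0.9659,-0.2588)  start (4,6)  tX=0.3313 tY=1.8932  stride 1/|dx|=1.0353 1/|dy|=3.8637
    cross x-line → (3,6), t=0.3313
    cross x-line → (2,6), t=1.3666
    cross y-line → (2,5), t=1.8932
    cross x-line → (1,5), t=2.4018 (wall)
  → r_6 = 2.4018
beam 7: φ=135°, α=240°
  d=(-0.5000,-0.8660)  start (4,6)  tX=0.6400 tY=0.5658  stride 1/|dx|=2.0000 1/|dy|=1.1547
    cross y-line → (4,5), t=0.5658
    cross x-line → (3,5), t=0.6400 (wall)
  → r_7 = 0.6400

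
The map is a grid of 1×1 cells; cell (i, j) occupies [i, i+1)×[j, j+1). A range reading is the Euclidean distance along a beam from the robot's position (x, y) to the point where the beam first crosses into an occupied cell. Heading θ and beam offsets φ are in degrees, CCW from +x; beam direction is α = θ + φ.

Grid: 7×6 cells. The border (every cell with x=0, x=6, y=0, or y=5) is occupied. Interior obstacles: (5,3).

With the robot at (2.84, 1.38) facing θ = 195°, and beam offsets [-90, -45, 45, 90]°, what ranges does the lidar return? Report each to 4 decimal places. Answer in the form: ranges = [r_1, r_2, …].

ranges = [3.7477, 2.1246, 0.4388, 0.3934]

beam 1: φ=-90°, α=105°
  cosα=-0.2588 sinα=0.9659 | (2,1) | tMaxX 3.2455 tMaxY 0.6419 | tΔX 3.8637 tΔY 1.0353
    t=0.6419 [y] (2,2)
    t=1.6771 [y] (2,3)
    t=2.7124 [y] (2,4)
    t=3.2455 [x] (1,4)
    t=3.7477 [y] (1,5) — stop
  → r_1 = 3.7477
beam 2: φ=-45°, α=150°
  cosα=-0.8660 sinα=0.5000 | (2,1) | tMaxX 0.9699 tMaxY 1.2400 | tΔX 1.1547 tΔY 2.0000
    t=0.9699 [x] (1,1)
    t=1.2400 [y] (1,2)
    t=2.1246 [x] (0,2) — stop
  → r_2 = 2.1246
beam 3: φ=45°, α=240°
  cosα=-0.5000 sinα=-0.8660 | (2,1) | tMaxX 1.6800 tMaxY 0.4388 | tΔX 2.0000 tΔY 1.1547
    t=0.4388 [y] (2,0) — stop
  → r_3 = 0.4388
beam 4: φ=90°, α=285°
  cosα=0.2588 sinα=-0.9659 | (2,1) | tMaxX 0.6182 tMaxY 0.3934 | tΔX 3.8637 tΔY 1.0353
    t=0.3934 [y] (2,0) — stop
  → r_4 = 0.3934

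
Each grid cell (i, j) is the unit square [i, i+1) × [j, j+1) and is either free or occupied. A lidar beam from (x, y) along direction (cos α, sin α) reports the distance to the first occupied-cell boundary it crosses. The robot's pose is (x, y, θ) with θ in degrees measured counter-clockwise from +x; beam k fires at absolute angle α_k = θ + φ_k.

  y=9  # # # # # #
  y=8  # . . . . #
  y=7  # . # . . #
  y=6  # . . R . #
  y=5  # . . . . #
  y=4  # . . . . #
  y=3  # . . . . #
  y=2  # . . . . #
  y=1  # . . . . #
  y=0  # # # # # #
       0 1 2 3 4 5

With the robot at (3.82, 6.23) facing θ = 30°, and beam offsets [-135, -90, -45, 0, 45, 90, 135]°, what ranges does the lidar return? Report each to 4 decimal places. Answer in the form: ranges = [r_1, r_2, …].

beam 1: φ=-135°, α=255°
  cosα=-0.2588 sinα=-0.9659 | (3,6) | tMaxX 3.1682 tMaxY 0.2381 | tΔX 3.8637 tΔY 1.0353
    t=0.2381 [y] (3,5)
    t=1.2734 [y] (3,4)
    t=2.3087 [y] (3,3)
    t=3.1682 [x] (2,3)
    t=3.3439 [y] (2,2)
    t=4.3792 [y] (2,1)
    t=5.4145 [y] (2,0) — stop
  → r_1 = 5.4145
beam 2: φ=-90°, α=300°
  cosα=0.5000 sinα=-0.8660 | (3,6) | tMaxX 0.3600 tMaxY 0.2656 | tΔX 2.0000 tΔY 1.1547
    t=0.2656 [y] (3,5)
    t=0.3600 [x] (4,5)
    t=1.4203 [y] (4,4)
    t=2.3600 [x] (5,4) — stop
  → r_2 = 2.3600
beam 3: φ=-45°, α=345°
  cosα=0.9659 sinα=-0.2588 | (3,6) | tMaxX 0.1863 tMaxY 0.8887 | tΔX 1.0353 tΔY 3.8637
    t=0.1863 [x] (4,6)
    t=0.8887 [y] (4,5)
    t=1.2216 [x] (5,5) — stop
  → r_3 = 1.2216
beam 4: φ=0°, α=30°
  cosα=0.8660 sinα=0.5000 | (3,6) | tMaxX 0.2078 tMaxY 1.5400 | tΔX 1.1547 tΔY 2.0000
    t=0.2078 [x] (4,6)
    t=1.3625 [x] (5,6) — stop
  → r_4 = 1.3625
beam 5: φ=45°, α=75°
  cosα=0.2588 sinα=0.9659 | (3,6) | tMaxX 0.6955 tMaxY 0.7972 | tΔX 3.8637 tΔY 1.0353
    t=0.6955 [x] (4,6)
    t=0.7972 [y] (4,7)
    t=1.8324 [y] (4,8)
    t=2.8677 [y] (4,9) — stop
  → r_5 = 2.8677
beam 6: φ=90°, α=120°
  cosα=-0.5000 sinα=0.8660 | (3,6) | tMaxX 1.6400 tMaxY 0.8891 | tΔX 2.0000 tΔY 1.1547
    t=0.8891 [y] (3,7)
    t=1.6400 [x] (2,7) — stop
  → r_6 = 1.6400
beam 7: φ=135°, α=165°
  cosα=-0.9659 sinα=0.2588 | (3,6) | tMaxX 0.8489 tMaxY 2.9751 | tΔX 1.0353 tΔY 3.8637
    t=0.8489 [x] (2,6)
    t=1.8842 [x] (1,6)
    t=2.9195 [x] (0,6) — stop
  → r_7 = 2.9195

ranges = [5.4145, 2.3600, 1.2216, 1.3625, 2.8677, 1.6400, 2.9195]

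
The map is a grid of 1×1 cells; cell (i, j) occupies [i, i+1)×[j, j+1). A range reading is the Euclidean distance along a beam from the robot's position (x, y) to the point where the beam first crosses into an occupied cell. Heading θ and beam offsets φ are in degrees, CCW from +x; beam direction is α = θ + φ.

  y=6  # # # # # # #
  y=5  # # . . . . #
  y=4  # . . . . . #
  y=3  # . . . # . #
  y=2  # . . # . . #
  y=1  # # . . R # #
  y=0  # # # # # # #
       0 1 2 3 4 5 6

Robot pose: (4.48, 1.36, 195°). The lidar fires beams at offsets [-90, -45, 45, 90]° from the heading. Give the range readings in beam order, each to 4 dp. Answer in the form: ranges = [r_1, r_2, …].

ranges = [1.6979, 1.2800, 0.4157, 0.3727]

beam 1: φ=-90°, α=105°
  cosα=-0.2588 sinα=0.9659 | (4,1) | tMaxX 1.8546 tMaxY 0.6626 | tΔX 3.8637 tΔY 1.0353
    t=0.6626 [y] (4,2)
    t=1.6979 [y] (4,3) — stop
  → r_1 = 1.6979
beam 2: φ=-45°, α=150°
  cosα=-0.8660 sinα=0.5000 | (4,1) | tMaxX 0.5543 tMaxY 1.2800 | tΔX 1.1547 tΔY 2.0000
    t=0.5543 [x] (3,1)
    t=1.2800 [y] (3,2) — stop
  → r_2 = 1.2800
beam 3: φ=45°, α=240°
  cosα=-0.5000 sinα=-0.8660 | (4,1) | tMaxX 0.9600 tMaxY 0.4157 | tΔX 2.0000 tΔY 1.1547
    t=0.4157 [y] (4,0) — stop
  → r_3 = 0.4157
beam 4: φ=90°, α=285°
  cosα=0.2588 sinα=-0.9659 | (4,1) | tMaxX 2.0091 tMaxY 0.3727 | tΔX 3.8637 tΔY 1.0353
    t=0.3727 [y] (4,0) — stop
  → r_4 = 0.3727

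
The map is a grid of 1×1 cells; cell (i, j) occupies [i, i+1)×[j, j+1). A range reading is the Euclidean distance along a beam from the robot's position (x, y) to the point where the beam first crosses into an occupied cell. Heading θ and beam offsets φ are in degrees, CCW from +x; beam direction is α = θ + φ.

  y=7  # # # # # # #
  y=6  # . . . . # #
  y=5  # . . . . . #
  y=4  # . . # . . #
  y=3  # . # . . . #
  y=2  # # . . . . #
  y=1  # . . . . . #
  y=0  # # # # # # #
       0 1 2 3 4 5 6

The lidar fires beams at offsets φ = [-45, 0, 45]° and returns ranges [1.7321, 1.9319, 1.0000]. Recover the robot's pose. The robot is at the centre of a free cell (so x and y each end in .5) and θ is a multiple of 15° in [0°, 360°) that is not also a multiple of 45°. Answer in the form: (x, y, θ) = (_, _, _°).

(x, y, θ) = (3.5, 1.5, 165°)

Enumerate (i+0.5, j+0.5, θ) over the 26 free cells and 16 admissible headings. For each, cast all 3 beams and compare to the given ranges.
  (5.5, 2.5, 300°): beam 1 = 1.5529 ≠ 1.7321 ✗
  (2.5, 1.5, 195°): beam 1 = 1.0000 ≠ 1.7321 ✗
  (2.5, 4.5, 285°): beam 1 = 0.5774 ≠ 1.7321 ✗
  (2.5, 6.5, 15°): beam 1 = 4.0415 ≠ 1.7321 ✗
  (4.5, 6.5, 255°): beam 1 = 4.0415 ≠ 1.7321 ✗
  …
  (3.5, 1.5, 165°): r_1=1.7321, r_2=1.9319, r_3=1.0000 — all match ✓
Only this pose fits every beam.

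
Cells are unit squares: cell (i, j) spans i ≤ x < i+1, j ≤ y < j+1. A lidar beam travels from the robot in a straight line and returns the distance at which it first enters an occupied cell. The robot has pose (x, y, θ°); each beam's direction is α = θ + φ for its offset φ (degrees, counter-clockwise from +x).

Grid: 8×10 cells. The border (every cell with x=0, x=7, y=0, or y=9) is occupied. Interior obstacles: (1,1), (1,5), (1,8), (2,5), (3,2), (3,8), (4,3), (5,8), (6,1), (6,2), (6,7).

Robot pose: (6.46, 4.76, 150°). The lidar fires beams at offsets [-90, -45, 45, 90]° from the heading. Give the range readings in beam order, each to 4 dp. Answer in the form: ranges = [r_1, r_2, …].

beam 1: φ=-90°, α=60°
  d=(0.5000,0.8660)  start (6,4)  tX=1.0800 tY=0.2771  stride 1/|dx|=2.0000 1/|dy|=1.1547
    cross y-line → (6,5), t=0.2771
    cross x-line → (7,5), t=1.0800 (wall)
  → r_1 = 1.0800
beam 2: φ=-45°, α=105°
  d=(-0.2588,0.9659)  start (6,4)  tX=1.7773 tY=0.2485  stride 1/|dx|=3.8637 1/|dy|=1.0353
    cross y-line → (6,5), t=0.2485
    cross y-line → (6,6), t=1.2837
    cross x-line → (5,6), t=1.7773
    cross y-line → (5,7), t=2.3190
    cross y-line → (5,8), t=3.3543 (wall)
  → r_2 = 3.3543
beam 3: φ=45°, α=195°
  d=(-0.9659,-0.2588)  start (6,4)  tX=0.4762 tY=2.9364  stride 1/|dx|=1.0353 1/|dy|=3.8637
    cross x-line → (5,4), t=0.4762
    cross x-line → (4,4), t=1.5115
    cross x-line → (3,4), t=2.5468
    cross y-line → (3,3), t=2.9364
    cross x-line → (2,3), t=3.5821
    cross x-line → (1,3), t=4.6173
    cross x-line → (0,3), t=5.6526 (wall)
  → r_3 = 5.6526
beam 4: φ=90°, α=240°
  d=(-0.5000,-0.8660)  start (6,4)  tX=0.9200 tY=0.8776  stride 1/|dx|=2.0000 1/|dy|=1.1547
    cross y-line → (6,3), t=0.8776
    cross x-line → (5,3), t=0.9200
    cross y-line → (5,2), t=2.0323
    cross x-line → (4,2), t=2.9200
    cross y-line → (4,1), t=3.1870
    cross y-line → (4,0), t=4.3417 (wall)
  → r_4 = 4.3417

ranges = [1.0800, 3.3543, 5.6526, 4.3417]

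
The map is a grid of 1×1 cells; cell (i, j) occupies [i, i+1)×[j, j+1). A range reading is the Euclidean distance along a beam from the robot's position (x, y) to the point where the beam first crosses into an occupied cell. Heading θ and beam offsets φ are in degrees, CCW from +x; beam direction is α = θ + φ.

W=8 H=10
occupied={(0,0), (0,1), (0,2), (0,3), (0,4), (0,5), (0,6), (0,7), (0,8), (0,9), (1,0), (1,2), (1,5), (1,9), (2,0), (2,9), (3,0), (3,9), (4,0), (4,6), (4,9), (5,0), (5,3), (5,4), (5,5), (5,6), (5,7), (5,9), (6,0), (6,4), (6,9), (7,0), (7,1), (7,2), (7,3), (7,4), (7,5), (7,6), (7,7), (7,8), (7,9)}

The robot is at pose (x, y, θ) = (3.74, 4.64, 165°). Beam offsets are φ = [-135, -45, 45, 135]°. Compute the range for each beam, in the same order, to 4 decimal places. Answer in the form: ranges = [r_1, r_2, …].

beam 1: φ=-135°, α=30°
  d=(0.8660,0.5000)  start (3,4)  tX=0.3002 tY=0.7200  stride 1/|dx|=1.1547 1/|dy|=2.0000
    cross x-line → (4,4), t=0.3002
    cross y-line → (4,5), t=0.7200
    cross x-line → (5,5), t=1.4549 (wall)
  → r_1 = 1.4549
beam 2: φ=-45°, α=120°
  d=(-0.5000,0.8660)  start (3,4)  tX=1.4800 tY=0.4157  stride 1/|dx|=2.0000 1/|dy|=1.1547
    cross y-line → (3,5), t=0.4157
    cross x-line → (2,5), t=1.4800
    cross y-line → (2,6), t=1.5704
    cross y-line → (2,7), t=2.7251
    cross x-line → (1,7), t=3.4800
    cross y-line → (1,8), t=3.8798
    cross y-line → (1,9), t=5.0345 (wall)
  → r_2 = 5.0345
beam 3: φ=45°, α=210°
  d=(-0.8660,-0.5000)  start (3,4)  tX=0.8545 tY=1.2800  stride 1/|dx|=1.1547 1/|dy|=2.0000
    cross x-line → (2,4), t=0.8545
    cross y-line → (2,3), t=1.2800
    cross x-line → (1,3), t=2.0092
    cross x-line → (0,3), t=3.1639 (wall)
  → r_3 = 3.1639
beam 4: φ=135°, α=300°
  d=(0.5000,-0.8660)  start (3,4)  tX=0.5200 tY=0.7390  stride 1/|dx|=2.0000 1/|dy|=1.1547
    cross x-line → (4,4), t=0.5200
    cross y-line → (4,3), t=0.7390
    cross y-line → (4,2), t=1.8937
    cross x-line → (5,2), t=2.5200
    cross y-line → (5,1), t=3.0484
    cross y-line → (5,0), t=4.2031 (wall)
  → r_4 = 4.2031

ranges = [1.4549, 5.0345, 3.1639, 4.2031]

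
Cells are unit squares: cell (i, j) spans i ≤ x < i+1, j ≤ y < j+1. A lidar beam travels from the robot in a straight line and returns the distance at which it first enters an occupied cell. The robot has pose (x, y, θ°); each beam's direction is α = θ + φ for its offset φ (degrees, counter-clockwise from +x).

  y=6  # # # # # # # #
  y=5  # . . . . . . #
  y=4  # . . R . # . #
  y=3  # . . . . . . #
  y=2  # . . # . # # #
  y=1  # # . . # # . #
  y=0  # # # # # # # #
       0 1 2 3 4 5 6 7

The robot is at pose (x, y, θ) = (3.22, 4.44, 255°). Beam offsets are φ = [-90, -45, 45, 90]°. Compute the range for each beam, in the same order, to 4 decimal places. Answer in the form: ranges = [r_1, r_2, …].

ranges = [2.2983, 2.5634, 2.8175, 3.9133]

beam 1: φ=-90°, α=165°
  dir = (cos 165°, sin 165°) = (-0.9659, 0.2588); from cell (3,4)
  next x-line at t=0.2278, next y-line at t=2.1637; Δt_x=1.0353, Δt_y=3.8637
    x: enter (2,4) at t=0.2278
    x: enter (1,4) at t=1.2630
    y: enter (1,5) at t=2.1637
    x: enter (0,5) at t=2.2983 ← occupied
  → r_1 = 2.2983
beam 2: φ=-45°, α=210°
  dir = (cos 210°, sin 210°) = (-0.8660, -0.5000); from cell (3,4)
  next x-line at t=0.2540, next y-line at t=0.8800; Δt_x=1.1547, Δt_y=2.0000
    x: enter (2,4) at t=0.2540
    y: enter (2,3) at t=0.8800
    x: enter (1,3) at t=1.4087
    x: enter (0,3) at t=2.5634 ← occupied
  → r_2 = 2.5634
beam 3: φ=45°, α=300°
  dir = (cos 300°, sin 300°) = (0.5000, -0.8660); from cell (3,4)
  next x-line at t=1.5600, next y-line at t=0.5081; Δt_x=2.0000, Δt_y=1.1547
    y: enter (3,3) at t=0.5081
    x: enter (4,3) at t=1.5600
    y: enter (4,2) at t=1.6628
    y: enter (4,1) at t=2.8175 ← occupied
  → r_3 = 2.8175
beam 4: φ=90°, α=345°
  dir = (cos 345°, sin 345°) = (0.9659, -0.2588); from cell (3,4)
  next x-line at t=0.8075, next y-line at t=1.7000; Δt_x=1.0353, Δt_y=3.8637
    x: enter (4,4) at t=0.8075
    y: enter (4,3) at t=1.7000
    x: enter (5,3) at t=1.8428
    x: enter (6,3) at t=2.8781
    x: enter (7,3) at t=3.9133 ← occupied
  → r_4 = 3.9133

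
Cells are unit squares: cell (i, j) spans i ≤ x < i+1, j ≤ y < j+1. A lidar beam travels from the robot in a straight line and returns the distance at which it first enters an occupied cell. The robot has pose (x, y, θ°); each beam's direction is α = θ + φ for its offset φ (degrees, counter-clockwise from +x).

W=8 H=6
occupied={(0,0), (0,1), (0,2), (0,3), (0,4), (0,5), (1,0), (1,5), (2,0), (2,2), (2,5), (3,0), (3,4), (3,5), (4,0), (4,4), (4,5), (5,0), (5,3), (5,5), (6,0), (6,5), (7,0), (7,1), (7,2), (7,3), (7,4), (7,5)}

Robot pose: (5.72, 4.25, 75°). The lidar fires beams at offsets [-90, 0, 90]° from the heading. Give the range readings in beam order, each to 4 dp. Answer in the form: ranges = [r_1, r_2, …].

beam 1: φ=-90°, α=345°
  d=(0.9659,-0.2588)  start (5,4)  tX=0.2899 tY=0.9659  stride 1/|dx|=1.0353 1/|dy|=3.8637
    cross x-line → (6,4), t=0.2899
    cross y-line → (6,3), t=0.9659
    cross x-line → (7,3), t=1.3252 (wall)
  → r_1 = 1.3252
beam 2: φ=0°, α=75°
  d=(0.2588,0.9659)  start (5,4)  tX=1.0818 tY=0.7765  stride 1/|dx|=3.8637 1/|dy|=1.0353
    cross y-line → (5,5), t=0.7765 (wall)
  → r_2 = 0.7765
beam 3: φ=90°, α=165°
  d=(-0.9659,0.2588)  start (5,4)  tX=0.7454 tY=2.8978  stride 1/|dx|=1.0353 1/|dy|=3.8637
    cross x-line → (4,4), t=0.7454 (wall)
  → r_3 = 0.7454

ranges = [1.3252, 0.7765, 0.7454]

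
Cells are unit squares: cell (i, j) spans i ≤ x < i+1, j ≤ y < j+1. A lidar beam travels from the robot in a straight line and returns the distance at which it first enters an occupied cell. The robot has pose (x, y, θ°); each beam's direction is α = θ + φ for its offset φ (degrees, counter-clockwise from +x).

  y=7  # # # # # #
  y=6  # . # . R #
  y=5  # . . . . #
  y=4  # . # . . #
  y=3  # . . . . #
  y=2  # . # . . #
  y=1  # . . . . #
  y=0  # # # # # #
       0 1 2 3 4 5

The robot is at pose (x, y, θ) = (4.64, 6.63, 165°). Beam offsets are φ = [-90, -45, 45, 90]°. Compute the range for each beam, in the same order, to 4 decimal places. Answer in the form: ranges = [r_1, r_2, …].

beam 1: φ=-90°, α=75°
  d=(0.2588,0.9659)  start (4,6)  tX=1.3909 tY=0.3831  stride 1/|dx|=3.8637 1/|dy|=1.0353
    cross y-line → (4,7), t=0.3831 (wall)
  → r_1 = 0.3831
beam 2: φ=-45°, α=120°
  d=(-0.5000,0.8660)  start (4,6)  tX=1.2800 tY=0.4272  stride 1/|dx|=2.0000 1/|dy|=1.1547
    cross y-line → (4,7), t=0.4272 (wall)
  → r_2 = 0.4272
beam 3: φ=45°, α=210°
  d=(-0.8660,-0.5000)  start (4,6)  tX=0.7390 tY=1.2600  stride 1/|dx|=1.1547 1/|dy|=2.0000
    cross x-line → (3,6), t=0.7390
    cross y-line → (3,5), t=1.2600
    cross x-line → (2,5), t=1.8937
    cross x-line → (1,5), t=3.0484
    cross y-line → (1,4), t=3.2600
    cross x-line → (0,4), t=4.2031 (wall)
  → r_3 = 4.2031
beam 4: φ=90°, α=255°
  d=(-0.2588,-0.9659)  start (4,6)  tX=2.4728 tY=0.6522  stride 1/|dx|=3.8637 1/|dy|=1.0353
    cross y-line → (4,5), t=0.6522
    cross y-line → (4,4), t=1.6875
    cross x-line → (3,4), t=2.4728
    cross y-line → (3,3), t=2.7228
    cross y-line → (3,2), t=3.7581
    cross y-line → (3,1), t=4.7933
    cross y-line → (3,0), t=5.8286 (wall)
  → r_4 = 5.8286

ranges = [0.3831, 0.4272, 4.2031, 5.8286]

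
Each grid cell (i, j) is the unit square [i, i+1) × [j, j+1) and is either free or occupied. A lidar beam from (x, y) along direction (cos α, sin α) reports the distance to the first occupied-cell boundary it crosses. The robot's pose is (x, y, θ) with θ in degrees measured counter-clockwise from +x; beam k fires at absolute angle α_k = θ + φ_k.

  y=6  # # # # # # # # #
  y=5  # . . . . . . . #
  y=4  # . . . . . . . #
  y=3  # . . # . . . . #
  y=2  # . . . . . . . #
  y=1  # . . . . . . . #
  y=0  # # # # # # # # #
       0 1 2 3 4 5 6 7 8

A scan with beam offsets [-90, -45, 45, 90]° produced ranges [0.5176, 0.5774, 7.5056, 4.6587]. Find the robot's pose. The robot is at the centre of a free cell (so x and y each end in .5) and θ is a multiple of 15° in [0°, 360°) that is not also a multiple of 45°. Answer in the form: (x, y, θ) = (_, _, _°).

(x, y, θ) = (1.5, 1.5, 345°)

Candidates: 34 free-cell centres × 16 headings = 544 poses. Raycast each; keep the one whose scan matches to 4 dp.
  (2.5, 1.5, 210°): beam 1 = 3.0000 ≠ 0.5176 ✗
  (6.5, 4.5, 150°): beam 1 = 1.7321 ≠ 0.5176 ✗
  (3.5, 5.5, 15°): beam 1 = 1.5529 ≠ 0.5176 ✗
  …
  (1.5, 1.5, 345°): r_1=0.5176, r_2=0.5774, r_3=7.5056, r_4=4.6587 — all match ✓
Only this pose fits every beam.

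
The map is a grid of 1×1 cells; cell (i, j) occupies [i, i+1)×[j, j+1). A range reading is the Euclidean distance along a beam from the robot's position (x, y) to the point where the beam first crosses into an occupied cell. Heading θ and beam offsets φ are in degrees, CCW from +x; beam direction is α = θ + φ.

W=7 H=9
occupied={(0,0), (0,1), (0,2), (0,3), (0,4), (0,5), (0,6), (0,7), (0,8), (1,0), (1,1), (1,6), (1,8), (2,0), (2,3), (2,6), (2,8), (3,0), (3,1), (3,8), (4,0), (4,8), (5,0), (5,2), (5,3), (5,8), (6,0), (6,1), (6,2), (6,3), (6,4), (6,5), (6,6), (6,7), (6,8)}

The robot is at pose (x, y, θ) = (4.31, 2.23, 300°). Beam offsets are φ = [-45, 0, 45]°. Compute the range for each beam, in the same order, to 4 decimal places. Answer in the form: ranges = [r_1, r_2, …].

ranges = [1.1977, 1.4203, 0.7143]

beam 1: φ=-45°, α=255°
  direction (-0.2588, -0.9659); cell (4,2); t to first gridline: x 1.1977, y 0.2381 (then +3.8637 / +1.0353)
    (4,1) via y @ 0.2381
    (3,1) via x @ 1.1977  # hit
  → r_1 = 1.1977
beam 2: φ=0°, α=300°
  direction (0.5000, -0.8660); cell (4,2); t to first gridline: x 1.3800, y 0.2656 (then +2.0000 / +1.1547)
    (4,1) via y @ 0.2656
    (5,1) via x @ 1.3800
    (5,0) via y @ 1.4203  # hit
  → r_2 = 1.4203
beam 3: φ=45°, α=345°
  direction (0.9659, -0.2588); cell (4,2); t to first gridline: x 0.7143, y 0.8887 (then +1.0353 / +3.8637)
    (5,2) via x @ 0.7143  # hit
  → r_3 = 0.7143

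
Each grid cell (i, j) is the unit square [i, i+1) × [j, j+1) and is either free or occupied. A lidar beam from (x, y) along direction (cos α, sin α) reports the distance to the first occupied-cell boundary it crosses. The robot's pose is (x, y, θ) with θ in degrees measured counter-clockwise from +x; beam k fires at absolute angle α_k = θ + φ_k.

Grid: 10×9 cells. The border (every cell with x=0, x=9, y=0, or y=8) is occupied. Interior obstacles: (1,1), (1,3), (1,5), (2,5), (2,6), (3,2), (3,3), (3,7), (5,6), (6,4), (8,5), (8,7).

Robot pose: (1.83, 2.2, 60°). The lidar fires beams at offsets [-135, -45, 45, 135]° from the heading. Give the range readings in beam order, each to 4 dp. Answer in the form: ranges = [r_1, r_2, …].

beam 1: φ=-135°, α=285°
  d=(0.2588,-0.9659)  start (1,2)  tX=0.6568 tY=0.2071  stride 1/|dx|=3.8637 1/|dy|=1.0353
    cross y-line → (1,1), t=0.2071 (wall)
  → r_1 = 0.2071
beam 2: φ=-45°, α=15°
  d=(0.9659,0.2588)  start (1,2)  tX=0.1760 tY=3.0910  stride 1/|dx|=1.0353 1/|dy|=3.8637
    cross x-line → (2,2), t=0.1760
    cross x-line → (3,2), t=1.2113 (wall)
  → r_2 = 1.2113
beam 3: φ=45°, α=105°
  d=(-0.2588,0.9659)  start (1,2)  tX=3.2069 tY=0.8282  stride 1/|dx|=3.8637 1/|dy|=1.0353
    cross y-line → (1,3), t=0.8282 (wall)
  → r_3 = 0.8282
beam 4: φ=135°, α=195°
  d=(-0.9659,-0.2588)  start (1,2)  tX=0.8593 tY=0.7727  stride 1/|dx|=1.0353 1/|dy|=3.8637
    cross y-line → (1,1), t=0.7727 (wall)
  → r_4 = 0.7727

ranges = [0.2071, 1.2113, 0.8282, 0.7727]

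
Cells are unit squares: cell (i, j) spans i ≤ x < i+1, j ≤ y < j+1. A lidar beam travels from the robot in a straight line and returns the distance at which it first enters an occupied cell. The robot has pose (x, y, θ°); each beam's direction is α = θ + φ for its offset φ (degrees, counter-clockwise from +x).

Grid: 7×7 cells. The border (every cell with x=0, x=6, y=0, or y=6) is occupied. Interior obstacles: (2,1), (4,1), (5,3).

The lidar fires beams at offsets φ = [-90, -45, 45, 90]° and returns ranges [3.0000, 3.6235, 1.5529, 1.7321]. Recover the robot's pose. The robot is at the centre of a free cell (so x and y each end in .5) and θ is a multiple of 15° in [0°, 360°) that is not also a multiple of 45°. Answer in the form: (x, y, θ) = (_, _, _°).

Enumerate (i+0.5, j+0.5, θ) over the 22 free cells and 16 admissible headings. For each, cast all 4 beams and compare to the given ranges.
  (1.5, 5.5, 210°): beam 1 = 0.5774 ≠ 3.0000 ✗
  (3.5, 2.5, 60°): beam 1 = 1.0000 ≠ 3.0000 ✗
  (1.5, 2.5, 345°): beam 1 = 1.5529 ≠ 3.0000 ✗
  (3.5, 5.5, 15°): beam 1 = 3.6235 ≠ 3.0000 ✗
  …
  (4.5, 4.5, 330°): r_1=3.0000, r_2=3.6235, r_3=1.5529, r_4=1.7321 — all match ✓
No second candidate reproduces the full scan.

(x, y, θ) = (4.5, 4.5, 330°)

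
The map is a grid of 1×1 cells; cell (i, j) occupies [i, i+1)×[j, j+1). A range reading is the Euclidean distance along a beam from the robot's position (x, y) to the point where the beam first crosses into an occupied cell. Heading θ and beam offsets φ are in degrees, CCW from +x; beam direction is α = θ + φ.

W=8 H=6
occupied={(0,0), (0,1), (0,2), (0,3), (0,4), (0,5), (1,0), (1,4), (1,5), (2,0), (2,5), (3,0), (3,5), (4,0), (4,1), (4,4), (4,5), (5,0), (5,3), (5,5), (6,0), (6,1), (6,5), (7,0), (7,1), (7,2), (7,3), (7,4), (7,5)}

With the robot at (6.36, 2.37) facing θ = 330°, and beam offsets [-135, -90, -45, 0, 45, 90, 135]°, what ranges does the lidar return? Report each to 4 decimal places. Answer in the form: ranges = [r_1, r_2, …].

beam 1: φ=-135°, α=195°
  direction (-0.9659, -0.2588); cell (6,2); t to first gridline: x 0.3727, y 1.4296 (then +1.0353 / +3.8637)
    (5,2) via x @ 0.3727
    (4,2) via x @ 1.4080
    (4,1) via y @ 1.4296  # hit
  → r_1 = 1.4296
beam 2: φ=-90°, α=240°
  direction (-0.5000, -0.8660); cell (6,2); t to first gridline: x 0.7200, y 0.4272 (then +2.0000 / +1.1547)
    (6,1) via y @ 0.4272  # hit
  → r_2 = 0.4272
beam 3: φ=-45°, α=285°
  direction (0.2588, -0.9659); cell (6,2); t to first gridline: x 2.4728, y 0.3831 (then +3.8637 / +1.0353)
    (6,1) via y @ 0.3831  # hit
  → r_3 = 0.3831
beam 4: φ=0°, α=330°
  direction (0.8660, -0.5000); cell (6,2); t to first gridline: x 0.7390, y 0.7400 (then +1.1547 / +2.0000)
    (7,2) via x @ 0.7390  # hit
  → r_4 = 0.7390
beam 5: φ=45°, α=15°
  direction (0.9659, 0.2588); cell (6,2); t to first gridline: x 0.6626, y 2.4341 (then +1.0353 / +3.8637)
    (7,2) via x @ 0.6626  # hit
  → r_5 = 0.6626
beam 6: φ=90°, α=60°
  direction (0.5000, 0.8660); cell (6,2); t to first gridline: x 1.2800, y 0.7275 (then +2.0000 / +1.1547)
    (6,3) via y @ 0.7275
    (7,3) via x @ 1.2800  # hit
  → r_6 = 1.2800
beam 7: φ=135°, α=105°
  direction (-0.2588, 0.9659); cell (6,2); t to first gridline: x 1.3909, y 0.6522 (then +3.8637 / +1.0353)
    (6,3) via y @ 0.6522
    (5,3) via x @ 1.3909  # hit
  → r_7 = 1.3909

ranges = [1.4296, 0.4272, 0.3831, 0.7390, 0.6626, 1.2800, 1.3909]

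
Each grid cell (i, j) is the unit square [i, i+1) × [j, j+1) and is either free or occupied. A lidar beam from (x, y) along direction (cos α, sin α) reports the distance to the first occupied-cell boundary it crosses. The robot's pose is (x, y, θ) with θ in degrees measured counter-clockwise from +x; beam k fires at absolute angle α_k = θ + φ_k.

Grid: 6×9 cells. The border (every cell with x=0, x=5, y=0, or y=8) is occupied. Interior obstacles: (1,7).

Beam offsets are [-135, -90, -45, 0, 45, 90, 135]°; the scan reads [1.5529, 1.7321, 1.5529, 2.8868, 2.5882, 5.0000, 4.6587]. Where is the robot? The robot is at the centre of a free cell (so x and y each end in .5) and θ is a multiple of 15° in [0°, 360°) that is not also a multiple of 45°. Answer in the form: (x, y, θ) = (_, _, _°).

(x, y, θ) = (2.5, 2.5, 330°)

Candidates: 27 free-cell centres × 16 headings = 432 poses. Raycast each; keep the one whose scan matches to 4 dp.
  (2.5, 3.5, 105°): beam 1 = 2.8868 ≠ 1.5529 ✗
  (1.5, 2.5, 195°): beam 1 = 6.3509 ≠ 1.5529 ✗
  (1.5, 3.5, 75°): beam 1 = 2.8868 ≠ 1.5529 ✗
  (2.5, 4.5, 210°): beam 1 = 3.6235 ≠ 1.5529 ✗
  …
  (2.5, 2.5, 330°): r_1=1.5529, r_2=1.7321, r_3=1.5529, r_4=2.8868, r_5=2.5882, r_6=5.0000, r_7=4.6587 — all match ✓
Unique over the lattice → pose = (2.5, 2.5, 330°).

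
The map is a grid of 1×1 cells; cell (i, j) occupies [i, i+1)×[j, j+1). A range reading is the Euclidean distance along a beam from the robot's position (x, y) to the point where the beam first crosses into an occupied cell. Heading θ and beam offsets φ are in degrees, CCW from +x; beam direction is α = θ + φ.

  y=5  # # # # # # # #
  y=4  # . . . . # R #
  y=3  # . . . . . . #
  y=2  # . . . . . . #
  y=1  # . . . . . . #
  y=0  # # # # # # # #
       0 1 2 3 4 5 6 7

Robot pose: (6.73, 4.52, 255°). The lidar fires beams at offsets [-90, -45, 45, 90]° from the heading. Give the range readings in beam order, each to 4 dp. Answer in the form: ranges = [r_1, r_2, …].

ranges = [0.7558, 0.8429, 0.5400, 0.2795]

beam 1: φ=-90°, α=165°
  d=(-0.9659,0.2588)  start (6,4)  tX=0.7558 tY=1.8546  stride 1/|dx|=1.0353 1/|dy|=3.8637
    cross x-line → (5,4), t=0.7558 (wall)
  → r_1 = 0.7558
beam 2: φ=-45°, α=210°
  d=(-0.8660,-0.5000)  start (6,4)  tX=0.8429 tY=1.0400  stride 1/|dx|=1.1547 1/|dy|=2.0000
    cross x-line → (5,4), t=0.8429 (wall)
  → r_2 = 0.8429
beam 3: φ=45°, α=300°
  d=(0.5000,-0.8660)  start (6,4)  tX=0.5400 tY=0.6004  stride 1/|dx|=2.0000 1/|dy|=1.1547
    cross x-line → (7,4), t=0.5400 (wall)
  → r_3 = 0.5400
beam 4: φ=90°, α=345°
  d=(0.9659,-0.2588)  start (6,4)  tX=0.2795 tY=2.0091  stride 1/|dx|=1.0353 1/|dy|=3.8637
    cross x-line → (7,4), t=0.2795 (wall)
  → r_4 = 0.2795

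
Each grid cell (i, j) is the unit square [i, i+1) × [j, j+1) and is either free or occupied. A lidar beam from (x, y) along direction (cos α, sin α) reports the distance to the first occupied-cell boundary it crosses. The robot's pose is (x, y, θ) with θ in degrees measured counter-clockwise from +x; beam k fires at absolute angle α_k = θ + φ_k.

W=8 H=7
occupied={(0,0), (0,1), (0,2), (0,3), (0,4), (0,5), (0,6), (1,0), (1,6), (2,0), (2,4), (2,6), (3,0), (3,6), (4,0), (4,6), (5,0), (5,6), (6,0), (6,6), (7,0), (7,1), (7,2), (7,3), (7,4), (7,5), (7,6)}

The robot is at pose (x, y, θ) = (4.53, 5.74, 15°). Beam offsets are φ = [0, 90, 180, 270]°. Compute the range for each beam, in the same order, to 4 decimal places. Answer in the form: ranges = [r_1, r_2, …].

beam 1: φ=0°, α=15°
  d=(0.9659,0.2588)  start (4,5)  tX=0.4866 tY=1.0046  stride 1/|dx|=1.0353 1/|dy|=3.8637
    cross x-line → (5,5), t=0.4866
    cross y-line → (5,6), t=1.0046 (wall)
  → r_1 = 1.0046
beam 2: φ=90°, α=105°
  d=(-0.2588,0.9659)  start (4,5)  tX=2.0478 tY=0.2692  stride 1/|dx|=3.8637 1/|dy|=1.0353
    cross y-line → (4,6), t=0.2692 (wall)
  → r_2 = 0.2692
beam 3: φ=180°, α=195°
  d=(-0.9659,-0.2588)  start (4,5)  tX=0.5487 tY=2.8591  stride 1/|dx|=1.0353 1/|dy|=3.8637
    cross x-line → (3,5), t=0.5487
    cross x-line → (2,5), t=1.5840
    cross x-line → (1,5), t=2.6192
    cross y-line → (1,4), t=2.8591
    cross x-line → (0,4), t=3.6545 (wall)
  → r_3 = 3.6545
beam 4: φ=270°, α=285°
  d=(0.2588,-0.9659)  start (4,5)  tX=1.8159 tY=0.7661  stride 1/|dx|=3.8637 1/|dy|=1.0353
    cross y-line → (4,4), t=0.7661
    cross y-line → (4,3), t=1.8014
    cross x-line → (5,3), t=1.8159
    cross y-line → (5,2), t=2.8367
    cross y-line → (5,1), t=3.8719
    cross y-line → (5,0), t=4.9072 (wall)
  → r_4 = 4.9072

ranges = [1.0046, 0.2692, 3.6545, 4.9072]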